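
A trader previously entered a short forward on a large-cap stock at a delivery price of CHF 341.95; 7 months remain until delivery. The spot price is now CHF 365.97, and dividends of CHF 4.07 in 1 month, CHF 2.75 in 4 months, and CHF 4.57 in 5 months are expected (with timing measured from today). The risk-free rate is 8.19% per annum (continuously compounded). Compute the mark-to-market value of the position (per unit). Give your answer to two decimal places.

-CHF 28.84

PV(remaining dividends) I = 4.07·e^(−0.0819·1/12) + 2.75·e^(−0.0819·4/12) + 4.57·e^(−0.0819·5/12) = 11.1349
Current forward F = (S − I)·e^(rT) = (365.97 − 11.1349)·e^(0.0819·7/12) = 354.8351 × 1.048935 = 372.1990
Value (long) = (F − K)·e^(−rT) = (372.1990 − 341.95) × 0.953348 = 28.8378
Short position value = −(long value) = -CHF 28.84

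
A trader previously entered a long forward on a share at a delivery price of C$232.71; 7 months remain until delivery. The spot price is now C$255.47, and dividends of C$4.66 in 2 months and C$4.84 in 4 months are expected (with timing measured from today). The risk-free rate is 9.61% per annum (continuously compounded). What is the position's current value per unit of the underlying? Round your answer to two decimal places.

C$26.17

PV(remaining dividends) I = 4.66·e^(−0.0961·2/12) + 4.84·e^(−0.0961·4/12) = 9.2734
Current forward F = (S − I)·e^(rT) = (255.47 − 9.2734)·e^(0.0961·7/12) = 246.1966 × 1.057659 = 260.3920
Value (long) = (F − K)·e^(−rT) = (260.3920 − 232.71) × 0.945484 = 26.1729
Value = C$26.17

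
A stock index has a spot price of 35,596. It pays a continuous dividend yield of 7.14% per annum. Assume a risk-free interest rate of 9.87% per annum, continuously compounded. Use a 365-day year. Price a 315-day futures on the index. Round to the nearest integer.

36,445

F = S·e^((r − q)T) = 35596 · e^((0.0987 − 0.0714) × 315/365)
= 35596 · e^0.023560 = 35596 × 1.023840
F = 36,445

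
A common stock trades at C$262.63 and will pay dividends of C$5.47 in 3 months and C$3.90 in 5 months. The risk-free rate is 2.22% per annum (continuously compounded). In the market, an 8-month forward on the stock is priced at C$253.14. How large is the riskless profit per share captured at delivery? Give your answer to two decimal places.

C$3.96 per share

PV(dividends) I = 5.47·e^(−0.0222·3/12) + 3.90·e^(−0.0222·5/12) = 9.3038
Fair forward F* = (S − I)·e^(rT) = (262.63 − 9.3038)·e^0.014800 = 253.3262 × 1.014910 = 257.1033
Market C$253.14 < fair 257.1033: forward underpriced → reverse cash-and-carry (short the stock, invest proceeds at r, pay the dividends, go long the forward).
Profit at T = |F_mkt − F*| = |253.14 − 257.1033| = C$3.96 per share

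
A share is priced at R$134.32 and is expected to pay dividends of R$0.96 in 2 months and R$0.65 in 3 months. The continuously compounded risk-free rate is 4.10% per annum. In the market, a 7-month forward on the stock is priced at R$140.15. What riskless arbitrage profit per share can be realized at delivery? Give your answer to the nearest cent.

R$4.21 per share

PV(dividends) I = 0.96·e^(−0.0410·2/12) + 0.65·e^(−0.0410·3/12) = 1.5968
Fair forward F* = (S − I)·e^(rT) = (134.32 − 1.5968)·e^0.023917 = 132.7232 × 1.024205 = 135.9358
Market R$140.15 > fair 135.9358: forward overpriced → cash-and-carry (borrow at r, buy the stock and collect the dividends, short the forward).
Profit at T = |F_mkt − F*| = |140.15 − 135.9358| = R$4.21 per share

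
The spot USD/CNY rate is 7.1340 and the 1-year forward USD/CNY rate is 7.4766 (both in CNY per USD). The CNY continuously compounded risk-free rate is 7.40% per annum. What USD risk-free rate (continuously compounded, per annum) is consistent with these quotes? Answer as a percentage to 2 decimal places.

2.71%

F = S·e^((r_CNY − r_USD)T) ⇒ r_USD = r_CNY − ln(F/S)/T
ln(7.4766/7.1340) = 0.046906; /(1) = 0.046906
r_USD = 0.0740 − 0.046906 = 0.027094
r_USD = 2.71%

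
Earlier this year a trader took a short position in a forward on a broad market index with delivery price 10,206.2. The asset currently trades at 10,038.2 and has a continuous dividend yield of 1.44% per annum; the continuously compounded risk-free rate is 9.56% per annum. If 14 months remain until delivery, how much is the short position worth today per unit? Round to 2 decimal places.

Current fair forward for the remaining 14 months: F = S·e^((r − q)·T), (r − q) = 0.0956 − 0.0144 = 0.0812
F = 10038.2 · e^(0.0812 × 14/12) = 10038.2 × 1.09936565 = 11035.6523
Value of long forward = (F − K)·e^(−rT) = (11035.6523 − 10206.2) · e^(−0.0956·14/12)
= 829.4523 × 0.89446158 = 741.91
Short position value = −(long value) = -741.91

-741.91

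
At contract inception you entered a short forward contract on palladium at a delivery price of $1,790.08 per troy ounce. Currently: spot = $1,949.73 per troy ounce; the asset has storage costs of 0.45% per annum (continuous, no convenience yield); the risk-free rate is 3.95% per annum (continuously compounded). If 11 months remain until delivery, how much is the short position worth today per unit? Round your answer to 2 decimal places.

Current fair forward for the remaining 11 months: F = S·e^((r + u)·T), (r + u) = 0.0395 + 0.0045 = 0.0440
F = 1949.73 · e^(0.0440 × 11/12) = 1949.73 × 1.04115777 = 2029.9765
Value of long forward = (F − K)·e^(−rT) = (2029.9765 − 1790.08) · e^(−0.0395·11/12)
= 239.8965 × 0.96443935 = 231.37
Short position value = −(long value) = -$231.37

-$231.37 per troy ounce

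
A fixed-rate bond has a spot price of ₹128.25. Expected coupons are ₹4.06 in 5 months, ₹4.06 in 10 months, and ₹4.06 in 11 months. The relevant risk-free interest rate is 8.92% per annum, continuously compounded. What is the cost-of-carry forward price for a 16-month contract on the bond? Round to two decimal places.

₹131.58

PV(coupons) I = 4.06·e^(−0.0892·5/12) + 4.06·e^(−0.0892·10/12) + 4.06·e^(−0.0892·11/12)
I = 3.9119 + 3.7692 + 3.7412 = 11.4223
F = (S − I)·e^(rT) = (128.25 − 11.4223) · e^(0.0892·16/12)
= 116.8277 · e^0.118933 = 116.8277 × 1.126294 = ₹131.58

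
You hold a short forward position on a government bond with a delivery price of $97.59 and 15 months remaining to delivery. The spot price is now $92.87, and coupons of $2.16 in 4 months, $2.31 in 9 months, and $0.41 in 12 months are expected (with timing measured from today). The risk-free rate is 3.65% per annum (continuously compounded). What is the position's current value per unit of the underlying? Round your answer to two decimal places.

$5.14

PV(remaining coupons) I = 2.16·e^(−0.0365·4/12) + 2.31·e^(−0.0365·9/12) + 0.41·e^(−0.0365·12/12) = 4.7768
Current forward F = (S − I)·e^(rT) = (92.87 − 4.7768)·e^(0.0365·15/12) = 88.0932 × 1.046682 = 92.2056
Value (long) = (F − K)·e^(−rT) = (92.2056 − 97.59) × 0.955400 = -5.1443
Short position value = −(long value) = $5.14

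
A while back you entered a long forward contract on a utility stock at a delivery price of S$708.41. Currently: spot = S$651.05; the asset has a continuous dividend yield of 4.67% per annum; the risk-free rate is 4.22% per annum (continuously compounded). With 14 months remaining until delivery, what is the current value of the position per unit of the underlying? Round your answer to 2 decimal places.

Current fair forward for the remaining 14 months: F = S·e^((r − q)·T), (r − q) = 0.0422 − 0.0467 = -0.0045
F = 651.05 · e^(-0.0045 × 14/12) = 651.05 × 0.994764 = 647.6411
Value of long forward = (F − K)·e^(−rT) = (647.6411 − 708.41) · e^(−0.0422·14/12)
= -60.7689 × 0.951959 = -57.85

-S$57.85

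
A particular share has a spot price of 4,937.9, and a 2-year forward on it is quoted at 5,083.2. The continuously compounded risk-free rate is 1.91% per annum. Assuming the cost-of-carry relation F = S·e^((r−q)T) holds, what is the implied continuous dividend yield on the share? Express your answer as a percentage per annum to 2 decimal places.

0.46%

From F = S·e^((r−q)T): (r − q) = ln(F/S)/T
ln(5083.2/4937.9) = ln(1.029425) = 0.029000
(r − q) = 0.029000 / (2) = 0.014500
q = r − ln(F/S)/T = 0.0191 − 0.014500 = 0.004600
q = 0.46%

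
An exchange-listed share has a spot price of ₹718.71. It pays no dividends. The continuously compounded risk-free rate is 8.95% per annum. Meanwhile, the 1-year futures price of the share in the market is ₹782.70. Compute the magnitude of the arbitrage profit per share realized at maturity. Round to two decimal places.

Fair futures: F* = S·e^(carry·T), with carry = r = 0.0895
F* = 718.71 · e^(0.0895 × 1) = 718.71 · e^0.089500 = 718.71 × 1.093627 = ₹786.0007
Market ₹782.70 < fair ₹786.0007: forward underpriced → reverse cash-and-carry (short spot, go long the forward).
At maturity, profit = |F_mkt − F*| = |782.70 − 786.0007| = ₹3.30 per share

₹3.30 per share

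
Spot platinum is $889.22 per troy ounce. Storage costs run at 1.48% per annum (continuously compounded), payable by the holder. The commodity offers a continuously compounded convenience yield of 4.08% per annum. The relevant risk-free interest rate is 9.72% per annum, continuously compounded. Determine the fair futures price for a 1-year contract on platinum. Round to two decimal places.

Net carry = r + u − y = 0.0972 + 0.0148 − 0.0408 = 0.0712
F = S·e^((r+u−y)T) = 889.22 · e^(0.0712 × 1) = 889.22 · e^0.071200
= 889.22 × 1.073796 = $954.84 per troy ounce

$954.84 per troy ounce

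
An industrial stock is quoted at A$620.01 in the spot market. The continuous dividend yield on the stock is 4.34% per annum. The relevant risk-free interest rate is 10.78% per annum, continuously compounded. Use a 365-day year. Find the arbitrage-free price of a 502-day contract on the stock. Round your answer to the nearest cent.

A$677.43

F = S·e^((r − q)T) = 620.01 · e^((0.1078 − 0.0434) × 502/365)
= 620.01 · e^0.088572 = 620.01 × 1.092613
F = A$677.43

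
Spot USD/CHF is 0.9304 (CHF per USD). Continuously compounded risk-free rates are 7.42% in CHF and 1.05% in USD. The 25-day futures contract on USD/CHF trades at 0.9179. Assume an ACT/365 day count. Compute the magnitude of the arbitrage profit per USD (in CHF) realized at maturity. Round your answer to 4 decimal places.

0.0166 per USD (in CHF)

Fair futures: F* = S·e^(carry·T), with carry = (r_CHF − r_USD) = 0.0742 − 0.0105 = 0.0637
F* = 0.9304 · e^(0.0637 × 25/365) = 0.9304 · e^0.004363 = 0.9304 × 1.004373 = 0.9345
Market 0.9179 < fair 0.9345: forward underpriced → reverse cash-and-carry (short spot, go long the forward).
At maturity, profit = |F_mkt − F*| = |0.9179 − 0.9345| = 0.0166 per USD (in CHF)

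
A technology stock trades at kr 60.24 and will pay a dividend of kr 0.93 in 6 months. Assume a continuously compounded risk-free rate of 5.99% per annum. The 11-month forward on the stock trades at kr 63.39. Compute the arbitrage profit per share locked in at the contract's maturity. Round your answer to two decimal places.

PV(dividends) I = 0.93·e^(−0.0599·6/12) = 0.9026
Fair forward F* = (S − I)·e^(rT) = (60.24 − 0.9026)·e^0.054908 = 59.3374 × 1.056443 = 62.6866
Market kr 63.39 > fair 62.6866: forward overpriced → cash-and-carry (borrow at r, buy the stock and collect the dividends, short the forward).
Profit at T = |F_mkt − F*| = |63.39 − 62.6866| = kr 0.70 per share

kr 0.70 per share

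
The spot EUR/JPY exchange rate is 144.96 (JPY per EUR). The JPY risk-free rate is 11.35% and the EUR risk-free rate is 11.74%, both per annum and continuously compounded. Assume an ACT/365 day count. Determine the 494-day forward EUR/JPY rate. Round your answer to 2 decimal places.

F = S·e^((r_JPY − r_EUR)T) = 144.96 · e^((0.1135 − 0.1174) × 494/365)
= 144.96 · e^-0.005278 = 144.96 × 0.994736
F = 144.20 JPY per EUR

144.20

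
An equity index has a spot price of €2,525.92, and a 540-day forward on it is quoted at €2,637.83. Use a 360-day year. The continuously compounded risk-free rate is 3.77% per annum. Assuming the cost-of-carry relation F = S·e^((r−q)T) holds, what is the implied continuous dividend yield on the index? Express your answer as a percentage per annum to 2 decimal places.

0.88%

From F = S·e^((r−q)T): (r − q) = ln(F/S)/T
ln(2637.83/2525.92) = ln(1.044305) = 0.043352
(r − q) = 0.043352 / (540/360) = 0.028901
q = r − ln(F/S)/T = 0.0377 − 0.028901 = 0.008799
q = 0.88%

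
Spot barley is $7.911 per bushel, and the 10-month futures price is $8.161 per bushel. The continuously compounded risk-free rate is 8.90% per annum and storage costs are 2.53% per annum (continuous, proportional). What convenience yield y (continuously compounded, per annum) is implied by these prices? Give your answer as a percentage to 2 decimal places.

F = S·e^((r+u−y)T) ⇒ (r+u−y) = ln(F/S)/T
ln(8.161/7.911) = 0.031113; /T ⇒ 0.037336
y = r + u − ln(F/S)/T = 0.0890 + 0.0253 − 0.037336 = 0.076964
y = 7.70%

7.70%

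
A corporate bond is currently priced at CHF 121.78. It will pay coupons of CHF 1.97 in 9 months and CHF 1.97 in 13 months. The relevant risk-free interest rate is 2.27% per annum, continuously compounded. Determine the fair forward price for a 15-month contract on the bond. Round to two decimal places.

CHF 121.32

PV(coupons) I = 1.97·e^(−0.0227·9/12) + 1.97·e^(−0.0227·13/12)
I = 1.9367 + 1.9221 = 3.8588
F = (S − I)·e^(rT) = (121.78 − 3.8588) · e^(0.0227·15/12)
= 117.9212 · e^0.028375 = 117.9212 × 1.028781 = CHF 121.32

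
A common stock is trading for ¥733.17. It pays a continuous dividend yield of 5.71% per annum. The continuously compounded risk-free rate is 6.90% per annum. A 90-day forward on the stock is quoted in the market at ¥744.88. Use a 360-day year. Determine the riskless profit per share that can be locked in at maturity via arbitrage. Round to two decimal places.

¥9.53 per share

Fair forward: F* = S·e^(carry·T), with carry = (r − q) = 0.0690 − 0.0571 = 0.0119
F* = 733.17 · e^(0.0119 × 90/360) = 733.17 · e^0.002975 = 733.17 × 1.002979 = ¥735.3541
Market ¥744.88 > fair ¥735.3541: forward overpriced → cash-and-carry (buy spot, short the forward).
At maturity, profit = |F_mkt − F*| = |744.88 − 735.3541| = ¥9.53 per share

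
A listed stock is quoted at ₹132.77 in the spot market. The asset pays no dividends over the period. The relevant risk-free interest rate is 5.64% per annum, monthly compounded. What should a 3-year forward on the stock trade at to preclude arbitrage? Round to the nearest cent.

F = S · (1+r/12)^(12T)
= 132.77 × 1.183888
F = ₹157.18

₹157.18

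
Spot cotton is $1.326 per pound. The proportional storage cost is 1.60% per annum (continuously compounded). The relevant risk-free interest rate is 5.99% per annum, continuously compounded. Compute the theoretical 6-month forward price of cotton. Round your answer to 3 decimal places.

Net carry = r + u − y = 0.0599 + 0.0160 − 0.0000 = 0.0759
F = S·e^((r+u−y)T) = 1.326 · e^(0.0759 × 6/12) = 1.326 · e^0.037950
= 1.326 × 1.038679 = $1.377 per pound

$1.377 per pound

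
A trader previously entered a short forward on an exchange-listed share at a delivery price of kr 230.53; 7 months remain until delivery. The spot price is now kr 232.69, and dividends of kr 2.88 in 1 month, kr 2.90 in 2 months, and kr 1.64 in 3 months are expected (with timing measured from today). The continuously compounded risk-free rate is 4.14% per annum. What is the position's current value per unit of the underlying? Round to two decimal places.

PV(remaining dividends) I = 2.88·e^(−0.0414·1/12) + 2.90·e^(−0.0414·2/12) + 1.64·e^(−0.0414·3/12) = 7.3733
Current forward F = (S − I)·e^(rT) = (232.69 − 7.3733)·e^(0.0414·7/12) = 225.3167 × 1.024444 = 230.8243
Value (long) = (F − K)·e^(−rT) = (230.8243 − 230.53) × 0.976139 = 0.2873
Short position value = −(long value) = -kr 0.29

-kr 0.29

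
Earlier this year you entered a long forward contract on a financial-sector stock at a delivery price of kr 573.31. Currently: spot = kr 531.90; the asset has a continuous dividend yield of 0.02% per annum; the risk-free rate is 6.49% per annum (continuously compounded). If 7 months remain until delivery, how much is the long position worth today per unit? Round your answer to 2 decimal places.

Current fair forward for the remaining 7 months: F = S·e^((r − q)·T), (r − q) = 0.0649 − 0.0002 = 0.0647
F = 531.90 · e^(0.0647 × 7/12) = 531.90 × 1.038463 = 552.3585
Value of long forward = (F − K)·e^(−rT) = (552.3585 − 573.31) · e^(−0.0649·7/12)
= -20.9515 × 0.962849 = -20.17

-kr 20.17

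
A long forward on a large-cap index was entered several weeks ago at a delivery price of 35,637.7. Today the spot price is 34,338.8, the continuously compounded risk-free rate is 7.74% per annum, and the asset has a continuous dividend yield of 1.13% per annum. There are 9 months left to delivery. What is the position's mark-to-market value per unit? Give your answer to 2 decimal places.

421.18

Current fair forward for the remaining 9 months: F = S·e^((r − q)·T), (r − q) = 0.0774 − 0.0113 = 0.0661
F = 34338.8 · e^(0.0661 × 9/12) = 34338.8 × 1.05082440 = 36084.0489
Value of long forward = (F − K)·e^(−rT) = (36084.0489 − 35637.7) · e^(−0.0774·9/12)
= 446.3489 × 0.94360277 = 421.18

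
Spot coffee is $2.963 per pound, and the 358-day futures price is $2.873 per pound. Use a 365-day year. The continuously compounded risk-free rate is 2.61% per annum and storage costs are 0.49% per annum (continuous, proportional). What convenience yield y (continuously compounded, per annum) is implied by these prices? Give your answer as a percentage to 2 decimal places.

6.24%

F = S·e^((r+u−y)T) ⇒ (r+u−y) = ln(F/S)/T
ln(2.873/2.963) = -0.030845; /T ⇒ -0.031448
y = r + u − ln(F/S)/T = 0.0261 + 0.0049 + 0.031448 = 0.062448
y = 6.24%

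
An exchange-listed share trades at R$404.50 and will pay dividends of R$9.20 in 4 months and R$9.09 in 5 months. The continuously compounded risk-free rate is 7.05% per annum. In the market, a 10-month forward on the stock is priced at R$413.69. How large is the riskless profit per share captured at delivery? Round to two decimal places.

R$3.60 per share

PV(dividends) I = 9.20·e^(−0.0705·4/12) + 9.09·e^(−0.0705·5/12) = 17.8132
Fair forward F* = (S − I)·e^(rT) = (404.50 − 17.8132)·e^0.058750 = 386.6868 × 1.060510 = 410.0852
Market R$413.69 > fair 410.0852: forward overpriced → cash-and-carry (borrow at r, buy the stock and collect the dividends, short the forward).
Profit at T = |F_mkt − F*| = |413.69 − 410.0852| = R$3.60 per share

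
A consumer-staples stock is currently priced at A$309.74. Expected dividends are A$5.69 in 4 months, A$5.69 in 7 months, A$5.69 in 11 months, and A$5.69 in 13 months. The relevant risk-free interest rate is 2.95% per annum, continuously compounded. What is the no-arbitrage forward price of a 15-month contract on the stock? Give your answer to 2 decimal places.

A$298.26

PV(dividends) I = 5.69·e^(−0.0295·4/12) + 5.69·e^(−0.0295·7/12) + 5.69·e^(−0.0295·11/12) + 5.69·e^(−0.0295·13/12)
I = 5.6343 + 5.5929 + 5.5382 + 5.5110 = 22.2764
F = (S − I)·e^(rT) = (309.74 − 22.2764) · e^(0.0295·15/12)
= 287.4636 · e^0.036875 = 287.4636 × 1.037563 = A$298.26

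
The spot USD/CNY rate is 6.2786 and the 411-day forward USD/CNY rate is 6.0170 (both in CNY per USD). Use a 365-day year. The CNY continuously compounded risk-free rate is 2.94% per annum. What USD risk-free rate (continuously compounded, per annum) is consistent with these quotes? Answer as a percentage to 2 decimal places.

6.72%

F = S·e^((r_CNY − r_USD)T) ⇒ r_USD = r_CNY − ln(F/S)/T
ln(6.0170/6.2786) = -0.042558; /(411/365) = -0.037795
r_USD = 0.0294 + 0.037795 = 0.067195
r_USD = 6.72%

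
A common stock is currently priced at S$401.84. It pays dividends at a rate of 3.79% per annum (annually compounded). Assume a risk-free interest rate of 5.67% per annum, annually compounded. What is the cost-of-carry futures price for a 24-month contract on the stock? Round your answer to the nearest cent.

F = S · (1+r)^T / (1+q)^T
= 401.84 × 1.116615 / 1.077236 = 401.84 × 1.036556
F = S$416.53

S$416.53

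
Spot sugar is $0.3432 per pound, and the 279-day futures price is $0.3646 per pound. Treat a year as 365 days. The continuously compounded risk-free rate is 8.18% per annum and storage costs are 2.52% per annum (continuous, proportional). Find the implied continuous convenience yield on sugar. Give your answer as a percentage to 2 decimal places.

2.79%

F = S·e^((r+u−y)T) ⇒ (r+u−y) = ln(F/S)/T
ln(0.3646/0.3432) = 0.060487; /T ⇒ 0.079132
y = r + u − ln(F/S)/T = 0.0818 + 0.0252 − 0.079132 = 0.027868
y = 2.79%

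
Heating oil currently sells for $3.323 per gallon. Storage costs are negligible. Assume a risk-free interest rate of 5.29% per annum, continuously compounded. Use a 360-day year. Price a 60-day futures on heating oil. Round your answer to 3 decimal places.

F = S·e^(rT) = 3.323 · e^(0.0529 × 60/360) = 3.323 · e^0.008817
= 3.323 × 1.008856 = $3.352 per gallon

$3.352 per gallon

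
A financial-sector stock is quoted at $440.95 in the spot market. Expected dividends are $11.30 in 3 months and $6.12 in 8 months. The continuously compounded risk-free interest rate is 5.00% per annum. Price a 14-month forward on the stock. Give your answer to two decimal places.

$449.33

PV(dividends) I = 11.30·e^(−0.0500·3/12) + 6.12·e^(−0.0500·8/12)
I = 11.1596 + 5.9194 = 17.0790
F = (S − I)·e^(rT) = (440.95 − 17.0790) · e^(0.0500·14/12)
= 423.8710 · e^0.058333 = 423.8710 × 1.060068 = $449.33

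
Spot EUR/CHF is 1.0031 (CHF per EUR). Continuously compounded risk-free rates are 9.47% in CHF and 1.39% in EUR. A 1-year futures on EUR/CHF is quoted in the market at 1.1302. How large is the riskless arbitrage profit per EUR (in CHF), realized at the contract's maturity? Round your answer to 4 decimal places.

0.0427 per EUR (in CHF)

Fair futures: F* = S·e^(carry·T), with carry = (r_CHF − r_EUR) = 0.0947 − 0.0139 = 0.0808
F* = 1.0031 · e^(0.0808 × 1) = 1.0031 · e^0.080800 = 1.0031 × 1.084154 = 1.0875
Market 1.1302 > fair 1.0875: forward overpriced → cash-and-carry (buy spot, short the forward).
At maturity, profit = |F_mkt − F*| = |1.1302 − 1.0875| = 0.0427 per EUR (in CHF)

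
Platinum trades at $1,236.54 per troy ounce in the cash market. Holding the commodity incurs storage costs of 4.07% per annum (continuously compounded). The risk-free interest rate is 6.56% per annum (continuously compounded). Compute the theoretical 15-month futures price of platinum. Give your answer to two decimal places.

$1,412.26 per troy ounce

Net carry = r + u − y = 0.0656 + 0.0407 − 0.0000 = 0.1063
F = S·e^((r+u−y)T) = 1236.54 · e^(0.1063 × 15/12) = 1236.54 · e^0.13287500
= 1236.54 × 1.14210723 = $1,412.26 per troy ounce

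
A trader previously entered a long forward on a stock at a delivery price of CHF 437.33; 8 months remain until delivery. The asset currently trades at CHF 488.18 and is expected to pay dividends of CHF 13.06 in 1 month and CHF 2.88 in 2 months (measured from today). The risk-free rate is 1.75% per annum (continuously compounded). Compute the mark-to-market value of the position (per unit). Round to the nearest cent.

CHF 40.01

PV(remaining dividends) I = 13.06·e^(−0.0175·1/12) + 2.88·e^(−0.0175·2/12) = 15.9126
Current forward F = (S − I)·e^(rT) = (488.18 − 15.9126)·e^(0.0175·8/12) = 472.2674 × 1.011735 = 477.8095
Value (long) = (F − K)·e^(−rT) = (477.8095 − 437.33) × 0.988401 = 40.0100
Value = CHF 40.01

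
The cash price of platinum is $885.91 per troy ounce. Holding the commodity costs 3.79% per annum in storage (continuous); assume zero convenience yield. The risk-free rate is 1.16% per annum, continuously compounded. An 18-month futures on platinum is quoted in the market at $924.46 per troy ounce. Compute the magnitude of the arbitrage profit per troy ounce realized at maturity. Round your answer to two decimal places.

$29.73 per troy ounce

Fair futures: F* = S·e^(carry·T), with carry = (r + u) = 0.0116 + 0.0379 = 0.0495
F* = 885.91 · e^(0.0495 × 18/12) = 885.91 · e^0.074250 = 885.91 × 1.077076 = $954.1924
Market $924.46 < fair $954.1924: forward underpriced → reverse cash-and-carry (short spot, go long the forward).
At maturity, profit = |F_mkt − F*| = |924.46 − 954.1924| = $29.73 per troy ounce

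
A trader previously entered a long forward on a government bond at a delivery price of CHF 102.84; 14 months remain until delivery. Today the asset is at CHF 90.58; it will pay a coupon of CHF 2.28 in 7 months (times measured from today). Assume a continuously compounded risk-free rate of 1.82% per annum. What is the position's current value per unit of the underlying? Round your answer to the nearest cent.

-CHF 12.36

PV(remaining coupons) I = 2.28·e^(−0.0182·7/12) = 2.2559
Current forward F = (S − I)·e^(rT) = (90.58 − 2.2559)·e^(0.0182·14/12) = 88.3241 × 1.021460 = 90.2195
Value (long) = (F − K)·e^(−rT) = (90.2195 − 102.84) × 0.978991 = -12.3554
Value = -CHF 12.36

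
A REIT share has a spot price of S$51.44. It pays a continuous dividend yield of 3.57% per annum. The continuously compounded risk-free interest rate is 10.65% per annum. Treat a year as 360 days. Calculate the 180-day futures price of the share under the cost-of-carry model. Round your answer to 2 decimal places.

F = S·e^((r − q)T) = 51.44 · e^((0.1065 − 0.0357) × 180/360)
= 51.44 · e^0.035400 = 51.44 × 1.036034
F = S$53.29

S$53.29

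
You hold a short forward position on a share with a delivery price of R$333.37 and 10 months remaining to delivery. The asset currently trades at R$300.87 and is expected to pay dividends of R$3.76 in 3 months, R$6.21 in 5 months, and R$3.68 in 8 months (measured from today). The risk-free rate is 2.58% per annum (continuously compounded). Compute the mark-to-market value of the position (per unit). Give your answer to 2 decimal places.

PV(remaining dividends) I = 3.76·e^(−0.0258·3/12) + 6.21·e^(−0.0258·5/12) + 3.68·e^(−0.0258·8/12) = 13.4967
Current forward F = (S − I)·e^(rT) = (300.87 − 13.4967)·e^(0.0258·10/12) = 287.3733 × 1.021733 = 293.6188
Value (long) = (F − K)·e^(−rT) = (293.6188 − 333.37) × 0.978729 = -38.9057
Short position value = −(long value) = R$38.91

R$38.91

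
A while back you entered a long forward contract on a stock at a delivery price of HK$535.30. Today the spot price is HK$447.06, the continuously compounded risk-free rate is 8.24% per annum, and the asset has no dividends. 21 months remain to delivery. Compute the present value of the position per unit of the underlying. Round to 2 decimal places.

Current fair forward for the remaining 21 months: F = S·e^(r·T), r = 0.0824
F = 447.06 · e^(0.0824 × 21/12) = 447.06 × 1.155115 = 516.4057
Value of long forward = (F − K)·e^(−rT) = (516.4057 − 535.30) · e^(−0.0824·21/12)
= -18.8943 × 0.865715 = -16.36

-HK$16.36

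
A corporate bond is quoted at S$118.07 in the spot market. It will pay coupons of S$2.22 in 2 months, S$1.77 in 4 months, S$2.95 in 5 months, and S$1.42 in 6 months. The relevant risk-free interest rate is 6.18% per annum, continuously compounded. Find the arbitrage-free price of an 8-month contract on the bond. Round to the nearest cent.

S$114.51

PV(coupons) I = 2.22·e^(−0.0618·2/12) + 1.77·e^(−0.0618·4/12) + 2.95·e^(−0.0618·5/12) + 1.42·e^(−0.0618·6/12)
I = 2.1973 + 1.7339 + 2.8750 + 1.3768 = 8.1830
F = (S − I)·e^(rT) = (118.07 − 8.1830) · e^(0.0618·8/12)
= 109.8870 · e^0.041200 = 109.8870 × 1.042060 = S$114.51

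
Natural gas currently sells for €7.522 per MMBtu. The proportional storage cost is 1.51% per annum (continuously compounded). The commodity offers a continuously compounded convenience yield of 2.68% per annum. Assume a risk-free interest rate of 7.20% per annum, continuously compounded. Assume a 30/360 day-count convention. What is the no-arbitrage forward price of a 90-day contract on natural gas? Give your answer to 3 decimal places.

€7.636 per MMBtu

Net carry = r + u − y = 0.0720 + 0.0151 − 0.0268 = 0.0603
F = S·e^((r+u−y)T) = 7.522 · e^(0.0603 × 90/360) = 7.522 · e^0.015075
= 7.522 × 1.015189 = €7.636 per MMBtu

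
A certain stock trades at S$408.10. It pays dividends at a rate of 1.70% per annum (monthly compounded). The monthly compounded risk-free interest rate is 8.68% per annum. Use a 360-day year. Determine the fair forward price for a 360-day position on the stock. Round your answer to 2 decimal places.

S$437.47

F = S · (1+r/12)^(12T) / (1+q/12)^(12T)
= 408.10 × 1.090338 / 1.017133 = 408.10 × 1.071972
F = S$437.47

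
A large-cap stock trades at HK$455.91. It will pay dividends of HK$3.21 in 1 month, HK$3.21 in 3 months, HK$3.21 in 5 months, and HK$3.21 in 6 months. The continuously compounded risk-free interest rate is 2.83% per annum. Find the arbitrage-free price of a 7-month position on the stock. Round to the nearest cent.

PV(dividends) I = 3.21·e^(−0.0283·1/12) + 3.21·e^(−0.0283·3/12) + 3.21·e^(−0.0283·5/12) + 3.21·e^(−0.0283·6/12)
I = 3.2024 + 3.1874 + 3.1724 + 3.1649 = 12.7271
F = (S − I)·e^(rT) = (455.91 − 12.7271) · e^(0.0283·7/12)
= 443.1829 · e^0.016508 = 443.1829 × 1.016645 = HK$450.56

HK$450.56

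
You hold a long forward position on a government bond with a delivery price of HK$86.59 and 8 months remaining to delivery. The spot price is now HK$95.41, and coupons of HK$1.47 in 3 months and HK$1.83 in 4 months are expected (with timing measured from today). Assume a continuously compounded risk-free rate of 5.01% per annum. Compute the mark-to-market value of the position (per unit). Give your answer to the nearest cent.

HK$8.41

PV(remaining coupons) I = 1.47·e^(−0.0501·3/12) + 1.83·e^(−0.0501·4/12) = 3.2514
Current forward F = (S − I)·e^(rT) = (95.41 − 3.2514)·e^(0.0501·8/12) = 92.1586 × 1.033964 = 95.2887
Value (long) = (F − K)·e^(−rT) = (95.2887 − 86.59) × 0.967152 = 8.4130
Value = HK$8.41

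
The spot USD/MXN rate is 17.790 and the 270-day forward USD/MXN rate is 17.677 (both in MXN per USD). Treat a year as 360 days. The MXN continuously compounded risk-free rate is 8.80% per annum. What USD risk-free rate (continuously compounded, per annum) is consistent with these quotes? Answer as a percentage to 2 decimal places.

9.65%

F = S·e^((r_MXN − r_USD)T) ⇒ r_USD = r_MXN − ln(F/S)/T
ln(17.677/17.790) = -0.006372; /(270/360) = -0.008496
r_USD = 0.0880 + 0.008496 = 0.096496
r_USD = 9.65%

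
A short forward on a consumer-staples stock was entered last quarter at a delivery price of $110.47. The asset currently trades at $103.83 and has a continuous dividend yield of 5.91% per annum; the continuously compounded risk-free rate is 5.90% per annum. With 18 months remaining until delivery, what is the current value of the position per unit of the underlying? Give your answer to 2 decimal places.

Current fair forward for the remaining 18 months: F = S·e^((r − q)·T), (r − q) = 0.0590 − 0.0591 = -0.0001
F = 103.83 · e^(-0.0001 × 18/12) = 103.83 × 0.999850 = 103.8144
Value of long forward = (F − K)·e^(−rT) = (103.8144 − 110.47) · e^(−0.0590·18/12)
= -6.6556 × 0.915303 = -6.09
Short position value = −(long value) = $6.09

$6.09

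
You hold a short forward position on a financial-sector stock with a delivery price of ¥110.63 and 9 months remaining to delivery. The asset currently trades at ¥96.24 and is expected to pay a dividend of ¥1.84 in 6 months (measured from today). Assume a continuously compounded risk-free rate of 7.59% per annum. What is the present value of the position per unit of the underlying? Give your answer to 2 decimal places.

¥10.04

PV(remaining dividends) I = 1.84·e^(−0.0759·6/12) = 1.7715
Current forward F = (S − I)·e^(rT) = (96.24 − 1.7715)·e^(0.0759·9/12) = 94.4685 × 1.058576 = 100.0021
Value (long) = (F − K)·e^(−rT) = (100.0021 − 110.63) × 0.944665 = -10.0398
Short position value = −(long value) = ¥10.04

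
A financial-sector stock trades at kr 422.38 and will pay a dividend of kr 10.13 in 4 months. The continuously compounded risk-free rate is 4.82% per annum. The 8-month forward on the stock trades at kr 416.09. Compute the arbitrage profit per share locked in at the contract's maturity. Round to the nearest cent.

kr 9.79 per share

PV(dividends) I = 10.13·e^(−0.0482·4/12) = 9.9685
Fair forward F* = (S − I)·e^(rT) = (422.38 − 9.9685)·e^0.032133 = 412.4115 × 1.032655 = 425.8788
Market kr 416.09 < fair 425.8788: forward underpriced → reverse cash-and-carry (short the stock, invest proceeds at r, pay the dividends, go long the forward).
Profit at T = |F_mkt − F*| = |416.09 − 425.8788| = kr 9.79 per share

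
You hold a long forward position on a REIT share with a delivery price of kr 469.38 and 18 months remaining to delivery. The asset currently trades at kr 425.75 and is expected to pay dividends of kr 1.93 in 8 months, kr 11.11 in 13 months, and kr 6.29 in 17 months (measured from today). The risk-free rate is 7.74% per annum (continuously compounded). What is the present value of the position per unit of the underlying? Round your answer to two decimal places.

-kr 9.87

PV(remaining dividends) I = 1.93·e^(−0.0774·8/12) + 11.11·e^(−0.0774·13/12) + 6.29·e^(−0.0774·17/12) = 17.6861
Current forward F = (S − I)·e^(rT) = (425.75 − 17.6861)·e^(0.0774·18/12) = 408.0639 × 1.123108 = 458.2998
Value (long) = (F − K)·e^(−rT) = (458.2998 − 469.38) × 0.890386 = -9.8657
Value = -kr 9.87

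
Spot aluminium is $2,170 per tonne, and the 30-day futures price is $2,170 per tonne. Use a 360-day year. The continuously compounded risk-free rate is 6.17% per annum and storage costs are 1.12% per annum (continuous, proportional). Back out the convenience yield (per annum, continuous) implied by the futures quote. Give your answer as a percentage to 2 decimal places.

F = S·e^((r+u−y)T) ⇒ (r+u−y) = ln(F/S)/T
ln(2170/2170) = 0.000000; /T ⇒ 0.000000
y = r + u − ln(F/S)/T = 0.0617 + 0.0112 + 0.000000 = 0.072900
y = 7.29%

7.29%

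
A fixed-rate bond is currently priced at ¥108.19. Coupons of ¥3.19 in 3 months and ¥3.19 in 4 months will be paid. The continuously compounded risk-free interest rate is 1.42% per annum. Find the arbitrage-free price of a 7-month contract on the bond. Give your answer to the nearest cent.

¥102.68

PV(coupons) I = 3.19·e^(−0.0142·3/12) + 3.19·e^(−0.0142·4/12)
I = 3.1787 + 3.1749 = 6.3536
F = (S − I)·e^(rT) = (108.19 − 6.3536) · e^(0.0142·7/12)
= 101.8364 · e^0.008283 = 101.8364 × 1.008317 = ¥102.68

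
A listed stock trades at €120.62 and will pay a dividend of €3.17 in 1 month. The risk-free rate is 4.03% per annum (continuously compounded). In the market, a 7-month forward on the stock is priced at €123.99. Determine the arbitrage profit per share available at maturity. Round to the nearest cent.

€3.74 per share

PV(dividends) I = 3.17·e^(−0.0403·1/12) = 3.1594
Fair forward F* = (S − I)·e^(rT) = (120.62 − 3.1594)·e^0.023508 = 117.4606 × 1.023786 = 120.2545
Market €123.99 > fair 120.2545: forward overpriced → cash-and-carry (borrow at r, buy the stock and collect the dividends, short the forward).
Profit at T = |F_mkt − F*| = |123.99 − 120.2545| = €3.74 per share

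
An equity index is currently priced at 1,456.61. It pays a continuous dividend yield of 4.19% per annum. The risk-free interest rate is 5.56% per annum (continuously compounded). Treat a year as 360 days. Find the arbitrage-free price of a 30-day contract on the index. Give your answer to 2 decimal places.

1,458.27

F = S·e^((r − q)T) = 1456.61 · e^((0.0556 − 0.0419) × 30/360)
= 1456.61 · e^0.00114167 = 1456.61 × 1.00114232
F = 1,458.27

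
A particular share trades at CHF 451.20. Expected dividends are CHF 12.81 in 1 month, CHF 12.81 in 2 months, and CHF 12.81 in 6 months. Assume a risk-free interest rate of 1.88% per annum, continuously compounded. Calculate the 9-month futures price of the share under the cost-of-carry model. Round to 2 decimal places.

CHF 418.81

PV(dividends) I = 12.81·e^(−0.0188·1/12) + 12.81·e^(−0.0188·2/12) + 12.81·e^(−0.0188·6/12)
I = 12.7899 + 12.7699 + 12.6902 = 38.2500
F = (S − I)·e^(rT) = (451.20 − 38.2500) · e^(0.0188·9/12)
= 412.9500 · e^0.014100 = 412.9500 × 1.014200 = CHF 418.81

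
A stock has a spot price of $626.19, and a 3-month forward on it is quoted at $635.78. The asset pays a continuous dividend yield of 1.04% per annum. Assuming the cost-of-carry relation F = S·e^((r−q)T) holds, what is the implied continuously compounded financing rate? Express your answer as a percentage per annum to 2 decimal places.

7.12%

From F = S·e^((r−q)T): (r − q) = ln(F/S)/T
ln(635.78/626.19) = ln(1.015315) = 0.015199
(r − q) = 0.015199 / (3/12) = 0.060796
r = ln(F/S)/T + q = 0.060796 + 0.0104 = 0.071196
r = 7.12%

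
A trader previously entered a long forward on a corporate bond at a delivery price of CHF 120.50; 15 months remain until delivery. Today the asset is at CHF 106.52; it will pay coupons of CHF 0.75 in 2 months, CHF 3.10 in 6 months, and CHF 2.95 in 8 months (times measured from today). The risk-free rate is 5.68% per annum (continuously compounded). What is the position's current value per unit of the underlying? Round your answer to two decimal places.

-CHF 12.32

PV(remaining coupons) I = 0.75·e^(−0.0568·2/12) + 3.10·e^(−0.0568·6/12) + 2.95·e^(−0.0568·8/12) = 6.5965
Current forward F = (S − I)·e^(rT) = (106.52 − 6.5965)·e^(0.0568·15/12) = 99.9235 × 1.073581 = 107.2760
Value (long) = (F − K)·e^(−rT) = (107.2760 − 120.50) × 0.931462 = -12.3177
Value = -CHF 12.32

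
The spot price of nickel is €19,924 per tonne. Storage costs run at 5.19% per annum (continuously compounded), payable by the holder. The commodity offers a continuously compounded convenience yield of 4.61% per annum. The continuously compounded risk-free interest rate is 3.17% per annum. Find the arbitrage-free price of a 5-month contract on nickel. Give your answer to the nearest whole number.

Net carry = r + u − y = 0.0317 + 0.0519 − 0.0461 = 0.0375
F = S·e^((r+u−y)T) = 19924 · e^(0.0375 × 5/12) = 19924 · e^0.015625
= 19924 × 1.015748 = €20,238 per tonne

€20,238 per tonne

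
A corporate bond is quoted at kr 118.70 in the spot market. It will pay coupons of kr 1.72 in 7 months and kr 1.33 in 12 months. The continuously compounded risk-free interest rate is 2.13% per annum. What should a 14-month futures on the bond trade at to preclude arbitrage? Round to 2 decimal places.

PV(coupons) I = 1.72·e^(−0.0213·7/12) + 1.33·e^(−0.0213·12/12)
I = 1.6988 + 1.3020 = 3.0008
F = (S − I)·e^(rT) = (118.70 − 3.0008) · e^(0.0213·14/12)
= 115.6992 · e^0.024850 = 115.6992 × 1.025161 = kr 118.61

kr 118.61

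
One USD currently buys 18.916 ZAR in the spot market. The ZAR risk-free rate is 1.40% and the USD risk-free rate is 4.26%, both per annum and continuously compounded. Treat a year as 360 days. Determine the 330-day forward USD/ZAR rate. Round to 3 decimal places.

18.427

F = S·e^((r_ZAR − r_USD)T) = 18.916 · e^((0.0140 − 0.0426) × 330/360)
= 18.916 · e^-0.026217 = 18.916 × 0.974124
F = 18.427 ZAR per USD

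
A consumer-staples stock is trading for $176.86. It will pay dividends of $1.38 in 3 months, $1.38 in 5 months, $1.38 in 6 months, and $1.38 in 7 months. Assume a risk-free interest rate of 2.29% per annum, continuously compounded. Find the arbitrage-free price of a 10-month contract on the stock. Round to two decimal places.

PV(dividends) I = 1.38·e^(−0.0229·3/12) + 1.38·e^(−0.0229·5/12) + 1.38·e^(−0.0229·6/12) + 1.38·e^(−0.0229·7/12)
I = 1.3721 + 1.3669 + 1.3643 + 1.3617 = 5.4650
F = (S − I)·e^(rT) = (176.86 − 5.4650) · e^(0.0229·10/12)
= 171.3950 · e^0.019083 = 171.3950 × 1.019266 = $174.70

$174.70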